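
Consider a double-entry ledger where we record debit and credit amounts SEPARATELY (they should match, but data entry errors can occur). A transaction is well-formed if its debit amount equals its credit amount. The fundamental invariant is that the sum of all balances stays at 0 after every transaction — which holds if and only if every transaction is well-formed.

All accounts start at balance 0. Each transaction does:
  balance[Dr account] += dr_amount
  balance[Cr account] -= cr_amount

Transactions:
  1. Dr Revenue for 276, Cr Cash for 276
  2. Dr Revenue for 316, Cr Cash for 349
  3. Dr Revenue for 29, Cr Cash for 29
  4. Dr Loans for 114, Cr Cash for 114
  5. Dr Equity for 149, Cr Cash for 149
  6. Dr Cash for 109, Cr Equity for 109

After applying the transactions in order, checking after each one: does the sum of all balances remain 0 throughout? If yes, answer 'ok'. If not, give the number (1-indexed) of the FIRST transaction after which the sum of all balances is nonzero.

After txn 1: dr=276 cr=276 sum_balances=0
After txn 2: dr=316 cr=349 sum_balances=-33
After txn 3: dr=29 cr=29 sum_balances=-33
After txn 4: dr=114 cr=114 sum_balances=-33
After txn 5: dr=149 cr=149 sum_balances=-33
After txn 6: dr=109 cr=109 sum_balances=-33

Answer: 2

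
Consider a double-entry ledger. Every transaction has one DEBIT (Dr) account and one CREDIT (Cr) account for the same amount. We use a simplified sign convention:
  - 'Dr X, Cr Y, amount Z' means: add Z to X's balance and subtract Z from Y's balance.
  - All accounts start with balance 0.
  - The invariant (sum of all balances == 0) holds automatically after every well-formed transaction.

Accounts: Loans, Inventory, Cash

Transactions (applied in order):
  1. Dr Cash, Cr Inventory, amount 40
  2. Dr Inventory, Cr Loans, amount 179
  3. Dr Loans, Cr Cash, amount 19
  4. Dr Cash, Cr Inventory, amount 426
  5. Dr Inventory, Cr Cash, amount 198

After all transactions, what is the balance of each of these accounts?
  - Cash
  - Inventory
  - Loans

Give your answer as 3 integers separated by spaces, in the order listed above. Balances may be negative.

Answer: 249 -89 -160

Derivation:
After txn 1 (Dr Cash, Cr Inventory, amount 40): Cash=40 Inventory=-40
After txn 2 (Dr Inventory, Cr Loans, amount 179): Cash=40 Inventory=139 Loans=-179
After txn 3 (Dr Loans, Cr Cash, amount 19): Cash=21 Inventory=139 Loans=-160
After txn 4 (Dr Cash, Cr Inventory, amount 426): Cash=447 Inventory=-287 Loans=-160
After txn 5 (Dr Inventory, Cr Cash, amount 198): Cash=249 Inventory=-89 Loans=-160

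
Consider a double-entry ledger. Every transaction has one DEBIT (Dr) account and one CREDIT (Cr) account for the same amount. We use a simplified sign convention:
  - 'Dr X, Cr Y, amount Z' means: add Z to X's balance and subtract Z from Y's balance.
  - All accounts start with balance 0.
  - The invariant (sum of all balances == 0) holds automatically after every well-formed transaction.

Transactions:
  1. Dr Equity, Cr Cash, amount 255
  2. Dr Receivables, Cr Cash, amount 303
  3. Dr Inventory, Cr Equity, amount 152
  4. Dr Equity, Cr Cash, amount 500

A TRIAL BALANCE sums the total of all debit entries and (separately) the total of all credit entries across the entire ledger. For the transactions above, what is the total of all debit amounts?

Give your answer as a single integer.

Answer: 1210

Derivation:
Txn 1: debit+=255
Txn 2: debit+=303
Txn 3: debit+=152
Txn 4: debit+=500
Total debits = 1210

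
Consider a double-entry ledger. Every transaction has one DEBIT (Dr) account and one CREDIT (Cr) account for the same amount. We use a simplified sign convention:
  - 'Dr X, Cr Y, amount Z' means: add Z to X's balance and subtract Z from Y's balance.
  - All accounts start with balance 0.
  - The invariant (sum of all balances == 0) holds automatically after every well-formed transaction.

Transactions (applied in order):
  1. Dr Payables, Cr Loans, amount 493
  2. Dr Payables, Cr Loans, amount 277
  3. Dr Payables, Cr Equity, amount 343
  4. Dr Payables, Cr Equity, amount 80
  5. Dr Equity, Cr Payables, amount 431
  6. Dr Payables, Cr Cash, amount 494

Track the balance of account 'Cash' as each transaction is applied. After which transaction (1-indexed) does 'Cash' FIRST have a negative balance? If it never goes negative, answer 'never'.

After txn 1: Cash=0
After txn 2: Cash=0
After txn 3: Cash=0
After txn 4: Cash=0
After txn 5: Cash=0
After txn 6: Cash=-494

Answer: 6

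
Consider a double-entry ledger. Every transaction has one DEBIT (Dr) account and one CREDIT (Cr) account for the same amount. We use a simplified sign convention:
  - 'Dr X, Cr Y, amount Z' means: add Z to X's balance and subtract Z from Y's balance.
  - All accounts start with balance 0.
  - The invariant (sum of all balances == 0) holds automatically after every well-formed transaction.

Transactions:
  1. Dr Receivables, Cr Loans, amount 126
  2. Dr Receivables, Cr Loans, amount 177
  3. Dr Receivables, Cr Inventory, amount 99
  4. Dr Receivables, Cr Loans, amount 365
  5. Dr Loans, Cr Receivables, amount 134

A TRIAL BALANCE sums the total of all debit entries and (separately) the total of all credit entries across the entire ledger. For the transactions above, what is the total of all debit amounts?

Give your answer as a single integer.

Txn 1: debit+=126
Txn 2: debit+=177
Txn 3: debit+=99
Txn 4: debit+=365
Txn 5: debit+=134
Total debits = 901

Answer: 901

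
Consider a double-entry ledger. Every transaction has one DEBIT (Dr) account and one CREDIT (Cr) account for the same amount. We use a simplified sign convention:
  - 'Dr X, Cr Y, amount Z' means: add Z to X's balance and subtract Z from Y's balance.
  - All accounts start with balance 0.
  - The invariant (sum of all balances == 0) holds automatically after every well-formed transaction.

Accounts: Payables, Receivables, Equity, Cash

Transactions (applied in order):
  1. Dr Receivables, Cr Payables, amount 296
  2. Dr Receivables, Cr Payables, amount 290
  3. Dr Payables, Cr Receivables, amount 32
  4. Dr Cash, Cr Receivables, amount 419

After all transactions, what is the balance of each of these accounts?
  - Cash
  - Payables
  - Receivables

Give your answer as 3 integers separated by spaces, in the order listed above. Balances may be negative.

After txn 1 (Dr Receivables, Cr Payables, amount 296): Payables=-296 Receivables=296
After txn 2 (Dr Receivables, Cr Payables, amount 290): Payables=-586 Receivables=586
After txn 3 (Dr Payables, Cr Receivables, amount 32): Payables=-554 Receivables=554
After txn 4 (Dr Cash, Cr Receivables, amount 419): Cash=419 Payables=-554 Receivables=135

Answer: 419 -554 135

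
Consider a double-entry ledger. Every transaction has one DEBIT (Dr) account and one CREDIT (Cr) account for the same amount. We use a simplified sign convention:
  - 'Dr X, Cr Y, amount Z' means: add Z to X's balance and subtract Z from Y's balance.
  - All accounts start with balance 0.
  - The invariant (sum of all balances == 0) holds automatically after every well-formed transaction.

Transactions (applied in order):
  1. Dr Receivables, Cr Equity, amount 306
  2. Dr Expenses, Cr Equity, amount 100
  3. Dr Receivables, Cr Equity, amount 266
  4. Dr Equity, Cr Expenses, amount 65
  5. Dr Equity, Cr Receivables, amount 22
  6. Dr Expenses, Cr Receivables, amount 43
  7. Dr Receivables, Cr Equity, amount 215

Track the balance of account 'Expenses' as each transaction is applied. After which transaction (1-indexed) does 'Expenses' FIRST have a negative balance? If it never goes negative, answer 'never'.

Answer: never

Derivation:
After txn 1: Expenses=0
After txn 2: Expenses=100
After txn 3: Expenses=100
After txn 4: Expenses=35
After txn 5: Expenses=35
After txn 6: Expenses=78
After txn 7: Expenses=78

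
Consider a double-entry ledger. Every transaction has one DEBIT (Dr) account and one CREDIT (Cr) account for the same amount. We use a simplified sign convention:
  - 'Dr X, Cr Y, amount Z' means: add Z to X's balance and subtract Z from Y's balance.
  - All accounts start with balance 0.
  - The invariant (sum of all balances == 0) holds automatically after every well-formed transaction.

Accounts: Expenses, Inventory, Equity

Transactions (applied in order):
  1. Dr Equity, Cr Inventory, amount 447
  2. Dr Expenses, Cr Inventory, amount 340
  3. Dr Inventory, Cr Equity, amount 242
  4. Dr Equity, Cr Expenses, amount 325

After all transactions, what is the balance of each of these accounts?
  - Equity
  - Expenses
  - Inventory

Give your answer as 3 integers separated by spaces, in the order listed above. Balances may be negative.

After txn 1 (Dr Equity, Cr Inventory, amount 447): Equity=447 Inventory=-447
After txn 2 (Dr Expenses, Cr Inventory, amount 340): Equity=447 Expenses=340 Inventory=-787
After txn 3 (Dr Inventory, Cr Equity, amount 242): Equity=205 Expenses=340 Inventory=-545
After txn 4 (Dr Equity, Cr Expenses, amount 325): Equity=530 Expenses=15 Inventory=-545

Answer: 530 15 -545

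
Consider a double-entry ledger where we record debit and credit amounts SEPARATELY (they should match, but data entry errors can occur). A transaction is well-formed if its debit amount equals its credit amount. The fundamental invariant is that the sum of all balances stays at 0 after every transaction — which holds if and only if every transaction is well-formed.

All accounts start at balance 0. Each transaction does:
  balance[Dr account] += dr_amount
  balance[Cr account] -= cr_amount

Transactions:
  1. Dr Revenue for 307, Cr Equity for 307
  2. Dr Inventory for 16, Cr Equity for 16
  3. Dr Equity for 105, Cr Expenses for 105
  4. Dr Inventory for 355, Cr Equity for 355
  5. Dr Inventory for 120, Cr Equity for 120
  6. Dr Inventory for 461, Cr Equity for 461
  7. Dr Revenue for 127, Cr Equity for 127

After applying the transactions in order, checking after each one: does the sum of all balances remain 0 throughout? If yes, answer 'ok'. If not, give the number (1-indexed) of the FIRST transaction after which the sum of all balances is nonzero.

Answer: ok

Derivation:
After txn 1: dr=307 cr=307 sum_balances=0
After txn 2: dr=16 cr=16 sum_balances=0
After txn 3: dr=105 cr=105 sum_balances=0
After txn 4: dr=355 cr=355 sum_balances=0
After txn 5: dr=120 cr=120 sum_balances=0
After txn 6: dr=461 cr=461 sum_balances=0
After txn 7: dr=127 cr=127 sum_balances=0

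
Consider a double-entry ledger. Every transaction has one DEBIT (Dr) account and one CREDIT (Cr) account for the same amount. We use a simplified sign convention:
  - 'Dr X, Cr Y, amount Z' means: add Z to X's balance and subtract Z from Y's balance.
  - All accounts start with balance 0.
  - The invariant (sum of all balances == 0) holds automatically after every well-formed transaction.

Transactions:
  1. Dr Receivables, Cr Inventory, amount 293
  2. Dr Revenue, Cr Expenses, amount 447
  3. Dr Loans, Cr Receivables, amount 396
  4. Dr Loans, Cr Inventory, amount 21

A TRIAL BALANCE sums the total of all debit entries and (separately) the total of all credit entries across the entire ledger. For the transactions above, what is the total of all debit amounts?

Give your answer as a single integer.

Answer: 1157

Derivation:
Txn 1: debit+=293
Txn 2: debit+=447
Txn 3: debit+=396
Txn 4: debit+=21
Total debits = 1157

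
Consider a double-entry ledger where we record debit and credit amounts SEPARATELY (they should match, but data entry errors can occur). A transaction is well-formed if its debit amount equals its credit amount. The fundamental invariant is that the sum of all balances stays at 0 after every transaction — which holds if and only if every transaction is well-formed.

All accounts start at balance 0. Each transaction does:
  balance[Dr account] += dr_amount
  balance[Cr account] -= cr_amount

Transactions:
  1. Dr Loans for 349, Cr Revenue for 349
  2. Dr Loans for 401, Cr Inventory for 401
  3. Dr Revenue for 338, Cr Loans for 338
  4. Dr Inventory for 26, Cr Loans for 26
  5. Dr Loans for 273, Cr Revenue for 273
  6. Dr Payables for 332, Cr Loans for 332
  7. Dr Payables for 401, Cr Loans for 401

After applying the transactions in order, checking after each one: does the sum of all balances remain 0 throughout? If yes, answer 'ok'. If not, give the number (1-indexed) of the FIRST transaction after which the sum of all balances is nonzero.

After txn 1: dr=349 cr=349 sum_balances=0
After txn 2: dr=401 cr=401 sum_balances=0
After txn 3: dr=338 cr=338 sum_balances=0
After txn 4: dr=26 cr=26 sum_balances=0
After txn 5: dr=273 cr=273 sum_balances=0
After txn 6: dr=332 cr=332 sum_balances=0
After txn 7: dr=401 cr=401 sum_balances=0

Answer: ok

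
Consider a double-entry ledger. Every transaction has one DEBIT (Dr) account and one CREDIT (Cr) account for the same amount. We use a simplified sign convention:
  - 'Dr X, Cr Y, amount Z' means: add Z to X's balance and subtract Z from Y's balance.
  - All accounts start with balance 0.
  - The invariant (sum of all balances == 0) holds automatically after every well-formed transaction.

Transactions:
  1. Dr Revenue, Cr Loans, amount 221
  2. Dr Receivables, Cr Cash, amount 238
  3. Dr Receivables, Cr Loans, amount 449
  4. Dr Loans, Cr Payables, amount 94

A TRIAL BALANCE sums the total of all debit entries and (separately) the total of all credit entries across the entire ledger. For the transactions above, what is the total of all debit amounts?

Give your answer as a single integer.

Answer: 1002

Derivation:
Txn 1: debit+=221
Txn 2: debit+=238
Txn 3: debit+=449
Txn 4: debit+=94
Total debits = 1002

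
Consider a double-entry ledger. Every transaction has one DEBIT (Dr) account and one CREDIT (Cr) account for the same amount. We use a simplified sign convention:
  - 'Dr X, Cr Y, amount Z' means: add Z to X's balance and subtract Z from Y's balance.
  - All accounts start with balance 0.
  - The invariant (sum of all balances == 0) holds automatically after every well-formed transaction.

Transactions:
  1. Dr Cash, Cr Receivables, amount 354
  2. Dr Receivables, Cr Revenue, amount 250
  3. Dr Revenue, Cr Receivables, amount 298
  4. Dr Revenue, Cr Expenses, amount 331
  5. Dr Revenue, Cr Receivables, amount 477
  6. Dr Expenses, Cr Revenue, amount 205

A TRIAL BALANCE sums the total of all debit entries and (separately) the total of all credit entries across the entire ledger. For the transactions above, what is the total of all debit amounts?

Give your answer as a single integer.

Answer: 1915

Derivation:
Txn 1: debit+=354
Txn 2: debit+=250
Txn 3: debit+=298
Txn 4: debit+=331
Txn 5: debit+=477
Txn 6: debit+=205
Total debits = 1915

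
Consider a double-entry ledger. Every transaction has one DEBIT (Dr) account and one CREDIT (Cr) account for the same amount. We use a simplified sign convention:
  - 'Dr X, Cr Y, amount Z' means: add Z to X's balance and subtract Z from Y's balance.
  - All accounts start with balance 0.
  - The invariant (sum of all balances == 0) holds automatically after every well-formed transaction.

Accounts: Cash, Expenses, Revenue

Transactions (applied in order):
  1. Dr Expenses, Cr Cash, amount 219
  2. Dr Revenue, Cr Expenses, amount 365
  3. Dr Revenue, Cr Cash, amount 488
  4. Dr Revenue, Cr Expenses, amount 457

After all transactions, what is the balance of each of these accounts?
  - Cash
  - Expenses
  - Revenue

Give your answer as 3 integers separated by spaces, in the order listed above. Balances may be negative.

Answer: -707 -603 1310

Derivation:
After txn 1 (Dr Expenses, Cr Cash, amount 219): Cash=-219 Expenses=219
After txn 2 (Dr Revenue, Cr Expenses, amount 365): Cash=-219 Expenses=-146 Revenue=365
After txn 3 (Dr Revenue, Cr Cash, amount 488): Cash=-707 Expenses=-146 Revenue=853
After txn 4 (Dr Revenue, Cr Expenses, amount 457): Cash=-707 Expenses=-603 Revenue=1310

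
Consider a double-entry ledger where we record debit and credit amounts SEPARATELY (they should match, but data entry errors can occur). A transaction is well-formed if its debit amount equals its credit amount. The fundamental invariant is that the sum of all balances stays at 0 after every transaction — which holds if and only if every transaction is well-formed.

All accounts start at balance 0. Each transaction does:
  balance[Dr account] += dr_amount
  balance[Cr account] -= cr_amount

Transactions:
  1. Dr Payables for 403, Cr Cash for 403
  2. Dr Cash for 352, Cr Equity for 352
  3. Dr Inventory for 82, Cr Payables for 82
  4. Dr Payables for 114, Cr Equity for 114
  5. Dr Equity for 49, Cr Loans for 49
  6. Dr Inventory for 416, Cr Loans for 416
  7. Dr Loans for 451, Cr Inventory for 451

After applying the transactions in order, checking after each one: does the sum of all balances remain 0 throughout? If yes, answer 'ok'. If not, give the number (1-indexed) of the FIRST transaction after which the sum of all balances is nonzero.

Answer: ok

Derivation:
After txn 1: dr=403 cr=403 sum_balances=0
After txn 2: dr=352 cr=352 sum_balances=0
After txn 3: dr=82 cr=82 sum_balances=0
After txn 4: dr=114 cr=114 sum_balances=0
After txn 5: dr=49 cr=49 sum_balances=0
After txn 6: dr=416 cr=416 sum_balances=0
After txn 7: dr=451 cr=451 sum_balances=0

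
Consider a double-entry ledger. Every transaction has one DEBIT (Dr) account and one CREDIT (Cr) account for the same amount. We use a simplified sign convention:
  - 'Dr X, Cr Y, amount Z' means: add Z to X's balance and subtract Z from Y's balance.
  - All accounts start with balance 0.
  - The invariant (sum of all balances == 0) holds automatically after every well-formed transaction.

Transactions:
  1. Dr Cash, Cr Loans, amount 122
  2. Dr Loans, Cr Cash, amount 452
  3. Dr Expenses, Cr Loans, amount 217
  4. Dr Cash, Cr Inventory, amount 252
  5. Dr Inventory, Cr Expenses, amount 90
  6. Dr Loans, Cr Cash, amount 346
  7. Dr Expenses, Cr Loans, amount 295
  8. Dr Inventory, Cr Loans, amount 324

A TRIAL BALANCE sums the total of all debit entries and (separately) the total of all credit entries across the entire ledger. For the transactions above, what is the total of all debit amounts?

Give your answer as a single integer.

Txn 1: debit+=122
Txn 2: debit+=452
Txn 3: debit+=217
Txn 4: debit+=252
Txn 5: debit+=90
Txn 6: debit+=346
Txn 7: debit+=295
Txn 8: debit+=324
Total debits = 2098

Answer: 2098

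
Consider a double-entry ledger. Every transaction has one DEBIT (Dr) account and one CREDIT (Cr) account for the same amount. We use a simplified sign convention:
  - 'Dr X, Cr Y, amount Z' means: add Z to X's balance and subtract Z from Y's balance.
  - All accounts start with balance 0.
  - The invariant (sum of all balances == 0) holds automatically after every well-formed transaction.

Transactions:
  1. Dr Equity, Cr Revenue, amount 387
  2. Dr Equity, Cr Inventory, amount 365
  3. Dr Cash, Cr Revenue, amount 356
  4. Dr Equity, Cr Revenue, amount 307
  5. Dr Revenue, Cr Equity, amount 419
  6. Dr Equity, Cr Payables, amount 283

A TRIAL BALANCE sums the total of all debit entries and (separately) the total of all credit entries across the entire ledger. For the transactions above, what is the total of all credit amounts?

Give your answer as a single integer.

Answer: 2117

Derivation:
Txn 1: credit+=387
Txn 2: credit+=365
Txn 3: credit+=356
Txn 4: credit+=307
Txn 5: credit+=419
Txn 6: credit+=283
Total credits = 2117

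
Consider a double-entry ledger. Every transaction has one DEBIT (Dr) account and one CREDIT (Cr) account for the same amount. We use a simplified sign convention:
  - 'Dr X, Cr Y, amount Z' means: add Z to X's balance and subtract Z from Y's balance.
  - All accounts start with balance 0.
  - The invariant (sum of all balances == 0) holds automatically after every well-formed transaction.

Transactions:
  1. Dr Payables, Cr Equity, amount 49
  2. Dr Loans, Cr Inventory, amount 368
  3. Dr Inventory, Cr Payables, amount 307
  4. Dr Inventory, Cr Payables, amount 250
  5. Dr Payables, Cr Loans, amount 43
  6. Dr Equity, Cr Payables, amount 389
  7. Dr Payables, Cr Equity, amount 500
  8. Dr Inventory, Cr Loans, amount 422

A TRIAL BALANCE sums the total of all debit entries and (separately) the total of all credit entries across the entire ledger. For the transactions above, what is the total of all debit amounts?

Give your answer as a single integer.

Txn 1: debit+=49
Txn 2: debit+=368
Txn 3: debit+=307
Txn 4: debit+=250
Txn 5: debit+=43
Txn 6: debit+=389
Txn 7: debit+=500
Txn 8: debit+=422
Total debits = 2328

Answer: 2328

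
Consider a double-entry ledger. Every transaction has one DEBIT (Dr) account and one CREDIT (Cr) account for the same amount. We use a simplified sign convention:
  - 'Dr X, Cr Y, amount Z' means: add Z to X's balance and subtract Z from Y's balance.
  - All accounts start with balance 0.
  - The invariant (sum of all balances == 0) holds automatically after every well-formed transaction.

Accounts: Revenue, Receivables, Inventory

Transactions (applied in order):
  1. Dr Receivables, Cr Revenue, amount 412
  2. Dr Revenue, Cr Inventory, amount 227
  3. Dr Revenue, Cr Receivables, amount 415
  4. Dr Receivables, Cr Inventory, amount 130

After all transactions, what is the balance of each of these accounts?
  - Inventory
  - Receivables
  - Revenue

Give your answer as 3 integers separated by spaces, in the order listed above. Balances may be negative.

Answer: -357 127 230

Derivation:
After txn 1 (Dr Receivables, Cr Revenue, amount 412): Receivables=412 Revenue=-412
After txn 2 (Dr Revenue, Cr Inventory, amount 227): Inventory=-227 Receivables=412 Revenue=-185
After txn 3 (Dr Revenue, Cr Receivables, amount 415): Inventory=-227 Receivables=-3 Revenue=230
After txn 4 (Dr Receivables, Cr Inventory, amount 130): Inventory=-357 Receivables=127 Revenue=230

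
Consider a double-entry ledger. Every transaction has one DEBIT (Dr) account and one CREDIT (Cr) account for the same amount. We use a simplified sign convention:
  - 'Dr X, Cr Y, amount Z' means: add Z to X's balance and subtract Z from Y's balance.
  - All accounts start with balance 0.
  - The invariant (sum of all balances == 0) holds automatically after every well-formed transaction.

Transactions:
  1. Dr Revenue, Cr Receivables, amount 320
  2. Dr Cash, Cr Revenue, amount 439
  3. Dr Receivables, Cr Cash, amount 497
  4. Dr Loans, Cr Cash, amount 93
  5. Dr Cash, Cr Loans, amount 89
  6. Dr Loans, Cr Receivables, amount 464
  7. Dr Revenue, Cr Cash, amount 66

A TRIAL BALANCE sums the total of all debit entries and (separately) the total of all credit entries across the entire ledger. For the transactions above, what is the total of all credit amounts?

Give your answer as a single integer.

Answer: 1968

Derivation:
Txn 1: credit+=320
Txn 2: credit+=439
Txn 3: credit+=497
Txn 4: credit+=93
Txn 5: credit+=89
Txn 6: credit+=464
Txn 7: credit+=66
Total credits = 1968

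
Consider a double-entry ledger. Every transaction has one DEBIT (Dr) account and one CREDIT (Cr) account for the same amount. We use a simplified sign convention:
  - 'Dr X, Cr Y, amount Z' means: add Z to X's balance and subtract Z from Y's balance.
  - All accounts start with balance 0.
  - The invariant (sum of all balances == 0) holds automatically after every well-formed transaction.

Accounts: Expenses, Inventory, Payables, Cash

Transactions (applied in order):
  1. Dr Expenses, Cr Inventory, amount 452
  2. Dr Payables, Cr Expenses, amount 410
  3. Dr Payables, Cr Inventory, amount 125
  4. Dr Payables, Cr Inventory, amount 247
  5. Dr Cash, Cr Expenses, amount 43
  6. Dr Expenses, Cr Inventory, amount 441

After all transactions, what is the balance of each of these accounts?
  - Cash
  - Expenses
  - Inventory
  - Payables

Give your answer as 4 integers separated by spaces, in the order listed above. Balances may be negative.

After txn 1 (Dr Expenses, Cr Inventory, amount 452): Expenses=452 Inventory=-452
After txn 2 (Dr Payables, Cr Expenses, amount 410): Expenses=42 Inventory=-452 Payables=410
After txn 3 (Dr Payables, Cr Inventory, amount 125): Expenses=42 Inventory=-577 Payables=535
After txn 4 (Dr Payables, Cr Inventory, amount 247): Expenses=42 Inventory=-824 Payables=782
After txn 5 (Dr Cash, Cr Expenses, amount 43): Cash=43 Expenses=-1 Inventory=-824 Payables=782
After txn 6 (Dr Expenses, Cr Inventory, amount 441): Cash=43 Expenses=440 Inventory=-1265 Payables=782

Answer: 43 440 -1265 782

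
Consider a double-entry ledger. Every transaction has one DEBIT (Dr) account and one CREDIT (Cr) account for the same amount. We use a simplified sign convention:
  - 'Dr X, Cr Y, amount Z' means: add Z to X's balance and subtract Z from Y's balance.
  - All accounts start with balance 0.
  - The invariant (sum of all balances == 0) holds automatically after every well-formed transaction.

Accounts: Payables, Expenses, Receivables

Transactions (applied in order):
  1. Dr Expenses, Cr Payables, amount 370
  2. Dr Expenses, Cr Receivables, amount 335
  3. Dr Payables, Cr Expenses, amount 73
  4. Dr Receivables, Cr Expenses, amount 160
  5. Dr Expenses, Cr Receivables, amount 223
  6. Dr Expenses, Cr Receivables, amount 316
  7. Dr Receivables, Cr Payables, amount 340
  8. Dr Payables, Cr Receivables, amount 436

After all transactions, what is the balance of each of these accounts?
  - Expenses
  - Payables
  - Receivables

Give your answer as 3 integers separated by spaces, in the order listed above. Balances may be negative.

After txn 1 (Dr Expenses, Cr Payables, amount 370): Expenses=370 Payables=-370
After txn 2 (Dr Expenses, Cr Receivables, amount 335): Expenses=705 Payables=-370 Receivables=-335
After txn 3 (Dr Payables, Cr Expenses, amount 73): Expenses=632 Payables=-297 Receivables=-335
After txn 4 (Dr Receivables, Cr Expenses, amount 160): Expenses=472 Payables=-297 Receivables=-175
After txn 5 (Dr Expenses, Cr Receivables, amount 223): Expenses=695 Payables=-297 Receivables=-398
After txn 6 (Dr Expenses, Cr Receivables, amount 316): Expenses=1011 Payables=-297 Receivables=-714
After txn 7 (Dr Receivables, Cr Payables, amount 340): Expenses=1011 Payables=-637 Receivables=-374
After txn 8 (Dr Payables, Cr Receivables, amount 436): Expenses=1011 Payables=-201 Receivables=-810

Answer: 1011 -201 -810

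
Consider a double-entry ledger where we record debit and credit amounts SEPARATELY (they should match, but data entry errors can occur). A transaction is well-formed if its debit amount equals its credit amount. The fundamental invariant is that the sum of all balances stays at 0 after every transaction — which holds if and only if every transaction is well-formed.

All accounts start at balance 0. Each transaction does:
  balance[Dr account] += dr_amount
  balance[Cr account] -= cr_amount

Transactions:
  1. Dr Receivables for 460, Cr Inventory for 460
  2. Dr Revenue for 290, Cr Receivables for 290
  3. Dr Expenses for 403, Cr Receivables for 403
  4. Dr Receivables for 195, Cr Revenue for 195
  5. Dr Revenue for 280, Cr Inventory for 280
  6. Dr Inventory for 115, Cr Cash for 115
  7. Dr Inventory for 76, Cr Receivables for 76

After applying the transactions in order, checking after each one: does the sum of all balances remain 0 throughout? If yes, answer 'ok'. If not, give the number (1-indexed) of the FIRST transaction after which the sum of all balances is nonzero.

After txn 1: dr=460 cr=460 sum_balances=0
After txn 2: dr=290 cr=290 sum_balances=0
After txn 3: dr=403 cr=403 sum_balances=0
After txn 4: dr=195 cr=195 sum_balances=0
After txn 5: dr=280 cr=280 sum_balances=0
After txn 6: dr=115 cr=115 sum_balances=0
After txn 7: dr=76 cr=76 sum_balances=0

Answer: ok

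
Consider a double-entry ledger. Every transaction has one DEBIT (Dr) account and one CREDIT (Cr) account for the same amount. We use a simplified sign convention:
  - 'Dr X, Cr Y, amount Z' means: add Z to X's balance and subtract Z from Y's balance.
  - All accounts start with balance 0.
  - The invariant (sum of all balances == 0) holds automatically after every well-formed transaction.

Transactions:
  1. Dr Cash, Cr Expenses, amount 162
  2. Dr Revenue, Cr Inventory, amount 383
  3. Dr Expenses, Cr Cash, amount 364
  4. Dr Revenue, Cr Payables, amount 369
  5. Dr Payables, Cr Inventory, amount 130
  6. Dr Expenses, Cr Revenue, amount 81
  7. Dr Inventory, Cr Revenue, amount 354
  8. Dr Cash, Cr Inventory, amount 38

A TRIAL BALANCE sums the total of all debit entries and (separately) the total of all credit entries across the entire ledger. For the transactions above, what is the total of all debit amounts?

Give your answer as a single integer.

Txn 1: debit+=162
Txn 2: debit+=383
Txn 3: debit+=364
Txn 4: debit+=369
Txn 5: debit+=130
Txn 6: debit+=81
Txn 7: debit+=354
Txn 8: debit+=38
Total debits = 1881

Answer: 1881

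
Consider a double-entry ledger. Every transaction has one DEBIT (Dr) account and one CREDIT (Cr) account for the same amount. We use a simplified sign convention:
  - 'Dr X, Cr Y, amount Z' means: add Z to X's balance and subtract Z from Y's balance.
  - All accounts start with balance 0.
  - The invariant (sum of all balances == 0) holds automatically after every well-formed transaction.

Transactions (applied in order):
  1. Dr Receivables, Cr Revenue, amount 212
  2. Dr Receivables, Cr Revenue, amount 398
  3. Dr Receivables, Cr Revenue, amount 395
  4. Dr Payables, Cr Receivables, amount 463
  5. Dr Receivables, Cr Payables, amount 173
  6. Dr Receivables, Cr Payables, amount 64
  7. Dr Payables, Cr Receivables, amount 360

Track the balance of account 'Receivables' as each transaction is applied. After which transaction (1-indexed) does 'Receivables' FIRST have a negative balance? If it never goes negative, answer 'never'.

Answer: never

Derivation:
After txn 1: Receivables=212
After txn 2: Receivables=610
After txn 3: Receivables=1005
After txn 4: Receivables=542
After txn 5: Receivables=715
After txn 6: Receivables=779
After txn 7: Receivables=419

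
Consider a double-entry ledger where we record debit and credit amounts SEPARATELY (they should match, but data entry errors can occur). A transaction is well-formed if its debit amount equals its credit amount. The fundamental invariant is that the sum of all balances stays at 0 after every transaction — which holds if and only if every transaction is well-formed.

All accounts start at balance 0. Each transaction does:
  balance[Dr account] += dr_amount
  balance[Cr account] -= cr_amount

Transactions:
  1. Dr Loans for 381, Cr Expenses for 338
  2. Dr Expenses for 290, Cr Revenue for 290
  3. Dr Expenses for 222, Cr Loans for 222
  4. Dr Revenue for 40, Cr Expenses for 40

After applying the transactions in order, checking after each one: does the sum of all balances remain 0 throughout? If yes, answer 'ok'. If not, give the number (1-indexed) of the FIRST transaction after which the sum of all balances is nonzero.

Answer: 1

Derivation:
After txn 1: dr=381 cr=338 sum_balances=43
After txn 2: dr=290 cr=290 sum_balances=43
After txn 3: dr=222 cr=222 sum_balances=43
After txn 4: dr=40 cr=40 sum_balances=43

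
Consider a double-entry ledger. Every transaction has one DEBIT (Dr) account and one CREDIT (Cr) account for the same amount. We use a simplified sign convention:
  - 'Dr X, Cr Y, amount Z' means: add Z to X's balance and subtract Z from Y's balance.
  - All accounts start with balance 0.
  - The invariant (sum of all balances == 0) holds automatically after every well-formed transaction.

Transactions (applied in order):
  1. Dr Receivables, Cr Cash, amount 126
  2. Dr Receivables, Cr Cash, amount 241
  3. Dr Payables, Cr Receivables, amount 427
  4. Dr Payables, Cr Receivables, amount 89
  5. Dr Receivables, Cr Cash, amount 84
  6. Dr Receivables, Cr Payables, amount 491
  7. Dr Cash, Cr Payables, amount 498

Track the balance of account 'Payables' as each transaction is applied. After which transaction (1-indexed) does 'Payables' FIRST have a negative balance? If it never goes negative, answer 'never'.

Answer: 7

Derivation:
After txn 1: Payables=0
After txn 2: Payables=0
After txn 3: Payables=427
After txn 4: Payables=516
After txn 5: Payables=516
After txn 6: Payables=25
After txn 7: Payables=-473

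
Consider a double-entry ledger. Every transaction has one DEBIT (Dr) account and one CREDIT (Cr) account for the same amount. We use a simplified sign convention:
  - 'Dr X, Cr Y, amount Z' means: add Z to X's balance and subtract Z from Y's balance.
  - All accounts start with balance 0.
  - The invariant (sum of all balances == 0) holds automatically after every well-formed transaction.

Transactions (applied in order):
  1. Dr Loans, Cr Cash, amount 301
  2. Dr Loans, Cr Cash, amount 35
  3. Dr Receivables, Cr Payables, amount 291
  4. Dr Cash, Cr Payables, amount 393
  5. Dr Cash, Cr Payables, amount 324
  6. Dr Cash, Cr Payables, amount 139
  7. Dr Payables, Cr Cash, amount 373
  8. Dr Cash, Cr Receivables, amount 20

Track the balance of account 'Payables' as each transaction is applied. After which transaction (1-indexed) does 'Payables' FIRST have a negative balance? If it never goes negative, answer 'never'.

After txn 1: Payables=0
After txn 2: Payables=0
After txn 3: Payables=-291

Answer: 3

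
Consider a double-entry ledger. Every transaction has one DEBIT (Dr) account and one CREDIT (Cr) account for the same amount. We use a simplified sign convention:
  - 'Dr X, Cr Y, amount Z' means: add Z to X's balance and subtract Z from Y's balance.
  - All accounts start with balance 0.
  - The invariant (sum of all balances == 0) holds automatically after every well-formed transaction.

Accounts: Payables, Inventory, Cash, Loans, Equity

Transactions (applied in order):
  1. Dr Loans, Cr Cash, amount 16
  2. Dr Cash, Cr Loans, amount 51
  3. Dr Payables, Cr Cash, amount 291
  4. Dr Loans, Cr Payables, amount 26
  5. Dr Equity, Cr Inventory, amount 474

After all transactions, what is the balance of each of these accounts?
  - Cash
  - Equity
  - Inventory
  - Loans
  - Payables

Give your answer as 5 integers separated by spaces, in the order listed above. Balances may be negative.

Answer: -256 474 -474 -9 265

Derivation:
After txn 1 (Dr Loans, Cr Cash, amount 16): Cash=-16 Loans=16
After txn 2 (Dr Cash, Cr Loans, amount 51): Cash=35 Loans=-35
After txn 3 (Dr Payables, Cr Cash, amount 291): Cash=-256 Loans=-35 Payables=291
After txn 4 (Dr Loans, Cr Payables, amount 26): Cash=-256 Loans=-9 Payables=265
After txn 5 (Dr Equity, Cr Inventory, amount 474): Cash=-256 Equity=474 Inventory=-474 Loans=-9 Payables=265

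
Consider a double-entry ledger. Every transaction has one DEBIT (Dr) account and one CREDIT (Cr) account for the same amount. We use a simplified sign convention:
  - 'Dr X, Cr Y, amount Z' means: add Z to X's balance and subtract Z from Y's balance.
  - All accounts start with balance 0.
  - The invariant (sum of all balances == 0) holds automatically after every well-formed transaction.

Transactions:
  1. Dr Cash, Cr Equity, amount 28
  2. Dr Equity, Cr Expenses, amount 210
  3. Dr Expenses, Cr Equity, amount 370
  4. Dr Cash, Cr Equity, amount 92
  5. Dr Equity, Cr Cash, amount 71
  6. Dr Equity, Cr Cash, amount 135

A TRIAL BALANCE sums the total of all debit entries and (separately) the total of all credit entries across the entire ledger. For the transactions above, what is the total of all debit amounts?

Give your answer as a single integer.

Txn 1: debit+=28
Txn 2: debit+=210
Txn 3: debit+=370
Txn 4: debit+=92
Txn 5: debit+=71
Txn 6: debit+=135
Total debits = 906

Answer: 906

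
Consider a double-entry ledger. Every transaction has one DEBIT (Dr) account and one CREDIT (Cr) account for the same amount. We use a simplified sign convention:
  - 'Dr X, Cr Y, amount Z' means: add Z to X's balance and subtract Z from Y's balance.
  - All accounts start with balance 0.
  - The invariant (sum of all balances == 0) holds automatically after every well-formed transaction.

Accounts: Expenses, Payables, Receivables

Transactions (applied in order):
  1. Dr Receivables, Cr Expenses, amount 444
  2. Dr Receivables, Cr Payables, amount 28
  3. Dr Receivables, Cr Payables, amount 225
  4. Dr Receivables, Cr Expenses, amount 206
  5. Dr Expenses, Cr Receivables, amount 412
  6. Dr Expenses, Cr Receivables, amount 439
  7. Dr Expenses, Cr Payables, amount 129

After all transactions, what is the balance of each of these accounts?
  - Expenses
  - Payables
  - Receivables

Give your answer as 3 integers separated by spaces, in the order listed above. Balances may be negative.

Answer: 330 -382 52

Derivation:
After txn 1 (Dr Receivables, Cr Expenses, amount 444): Expenses=-444 Receivables=444
After txn 2 (Dr Receivables, Cr Payables, amount 28): Expenses=-444 Payables=-28 Receivables=472
After txn 3 (Dr Receivables, Cr Payables, amount 225): Expenses=-444 Payables=-253 Receivables=697
After txn 4 (Dr Receivables, Cr Expenses, amount 206): Expenses=-650 Payables=-253 Receivables=903
After txn 5 (Dr Expenses, Cr Receivables, amount 412): Expenses=-238 Payables=-253 Receivables=491
After txn 6 (Dr Expenses, Cr Receivables, amount 439): Expenses=201 Payables=-253 Receivables=52
After txn 7 (Dr Expenses, Cr Payables, amount 129): Expenses=330 Payables=-382 Receivables=52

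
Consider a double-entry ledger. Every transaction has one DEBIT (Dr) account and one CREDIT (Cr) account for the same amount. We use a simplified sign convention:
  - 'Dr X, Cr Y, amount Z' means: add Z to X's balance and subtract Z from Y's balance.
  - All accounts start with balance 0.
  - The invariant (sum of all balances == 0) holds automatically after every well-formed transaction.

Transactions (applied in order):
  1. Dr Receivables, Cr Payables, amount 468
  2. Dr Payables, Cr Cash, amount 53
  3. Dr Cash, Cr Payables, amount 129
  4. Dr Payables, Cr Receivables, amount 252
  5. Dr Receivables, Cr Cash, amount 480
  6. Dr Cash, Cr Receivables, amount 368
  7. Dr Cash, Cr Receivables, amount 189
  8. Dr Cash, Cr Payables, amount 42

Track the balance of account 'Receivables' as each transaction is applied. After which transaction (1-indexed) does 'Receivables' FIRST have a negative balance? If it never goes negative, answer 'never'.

Answer: never

Derivation:
After txn 1: Receivables=468
After txn 2: Receivables=468
After txn 3: Receivables=468
After txn 4: Receivables=216
After txn 5: Receivables=696
After txn 6: Receivables=328
After txn 7: Receivables=139
After txn 8: Receivables=139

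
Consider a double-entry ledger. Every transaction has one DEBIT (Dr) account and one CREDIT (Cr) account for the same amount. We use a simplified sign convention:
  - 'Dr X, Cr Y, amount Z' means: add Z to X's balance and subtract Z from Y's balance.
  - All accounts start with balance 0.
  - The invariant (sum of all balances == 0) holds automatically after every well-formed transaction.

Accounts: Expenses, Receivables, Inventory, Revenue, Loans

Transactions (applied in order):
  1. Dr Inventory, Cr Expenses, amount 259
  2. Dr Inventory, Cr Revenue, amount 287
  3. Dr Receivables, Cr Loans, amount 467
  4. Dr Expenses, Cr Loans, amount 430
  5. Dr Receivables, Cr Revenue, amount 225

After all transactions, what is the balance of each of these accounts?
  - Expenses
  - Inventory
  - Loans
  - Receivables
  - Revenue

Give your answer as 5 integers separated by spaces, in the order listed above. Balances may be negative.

After txn 1 (Dr Inventory, Cr Expenses, amount 259): Expenses=-259 Inventory=259
After txn 2 (Dr Inventory, Cr Revenue, amount 287): Expenses=-259 Inventory=546 Revenue=-287
After txn 3 (Dr Receivables, Cr Loans, amount 467): Expenses=-259 Inventory=546 Loans=-467 Receivables=467 Revenue=-287
After txn 4 (Dr Expenses, Cr Loans, amount 430): Expenses=171 Inventory=546 Loans=-897 Receivables=467 Revenue=-287
After txn 5 (Dr Receivables, Cr Revenue, amount 225): Expenses=171 Inventory=546 Loans=-897 Receivables=692 Revenue=-512

Answer: 171 546 -897 692 -512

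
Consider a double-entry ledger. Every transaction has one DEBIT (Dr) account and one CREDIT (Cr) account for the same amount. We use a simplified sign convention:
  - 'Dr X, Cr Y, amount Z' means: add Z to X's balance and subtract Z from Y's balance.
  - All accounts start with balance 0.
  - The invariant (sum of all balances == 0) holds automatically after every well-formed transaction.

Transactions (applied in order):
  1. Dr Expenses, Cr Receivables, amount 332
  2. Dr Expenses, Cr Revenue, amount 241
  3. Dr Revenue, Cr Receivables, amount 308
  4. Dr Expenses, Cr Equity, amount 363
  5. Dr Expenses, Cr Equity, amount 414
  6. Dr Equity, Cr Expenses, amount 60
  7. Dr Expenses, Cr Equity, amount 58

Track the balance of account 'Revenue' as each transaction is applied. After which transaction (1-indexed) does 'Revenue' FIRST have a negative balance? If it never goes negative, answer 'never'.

After txn 1: Revenue=0
After txn 2: Revenue=-241

Answer: 2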